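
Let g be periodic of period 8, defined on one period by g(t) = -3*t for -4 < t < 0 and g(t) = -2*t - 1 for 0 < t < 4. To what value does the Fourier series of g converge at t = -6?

-5

t = -6 differs from t = 2 by -1 full period(s), and the series is 8-periodic.
g is continuous at t = 2 with value -5, so the series converges to -5 there.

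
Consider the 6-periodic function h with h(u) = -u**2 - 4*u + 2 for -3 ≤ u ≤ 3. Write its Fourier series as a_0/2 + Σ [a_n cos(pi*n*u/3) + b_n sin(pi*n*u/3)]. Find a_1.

a_1 = 1/3 ∫_{-3}^{3} h(u) cos(pi*u/3) du.
Integrating by parts twice (tabular method), an antiderivative of (-u**2 - 4*u + 2) cos(pi*u/3) is -3*u**2*sin(pi*u/3)/pi - 12*u*sin(pi*u/3)/pi - 18*u*cos(pi*u/3)/pi**2 + 54*sin(pi*u/3)/pi**3 + 6*sin(pi*u/3)/pi - 36*cos(pi*u/3)/pi**2; evaluating from -3 to 3: ∫_{-3}^{3} (-u**2 - 4*u + 2) cos(pi*u/3) du = (90/pi**2) - (-18/pi**2) = 108/pi**2.
Hence a_1 = (1/3)·(108/pi**2) = 36/pi**2.

36/pi**2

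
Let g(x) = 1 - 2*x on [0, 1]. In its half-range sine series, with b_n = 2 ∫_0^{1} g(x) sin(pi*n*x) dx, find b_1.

b_1 = 2 ∫_0^{1} (1 - 2*x) sin(pi*x) dx.
Integrating by parts (boundary term plus one more integral), an antiderivative of (1 - 2*x) sin(pi*x) is 2*x*cos(pi*x)/pi - 2*sin(pi*x)/pi**2 - cos(pi*x)/pi; evaluating from 0 to 1: ∫_{0}^{1} (1 - 2*x) sin(pi*x) dx = (-1/pi) - (-1/pi) = 0.
Hence b_1 = 2·(0) = 0.

0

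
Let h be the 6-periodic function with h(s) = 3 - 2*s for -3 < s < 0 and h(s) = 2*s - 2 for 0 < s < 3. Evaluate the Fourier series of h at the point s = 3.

13/2

At s = 3 the one-sided limits are h(3^-) = 4 and h(3^+) = 9.
By Dirichlet's theorem the series converges to their average, [(4) + (9)]/2 = 13/2.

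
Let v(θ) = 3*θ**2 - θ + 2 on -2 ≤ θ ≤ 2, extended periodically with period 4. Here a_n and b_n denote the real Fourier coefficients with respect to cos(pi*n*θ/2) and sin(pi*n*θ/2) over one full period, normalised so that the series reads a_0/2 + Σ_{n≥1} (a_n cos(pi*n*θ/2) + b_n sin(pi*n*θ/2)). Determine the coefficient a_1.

a_1 = 1/2 ∫_{-2}^{2} v(θ) cos(pi*θ/2) dθ.
Integrating by parts twice (tabular method), an antiderivative of (3*θ**2 - θ + 2) cos(pi*θ/2) is 6*θ**2*sin(pi*θ/2)/pi - 2*θ*sin(pi*θ/2)/pi + 24*θ*cos(pi*θ/2)/pi**2 - 48*sin(pi*θ/2)/pi**3 + 4*sin(pi*θ/2)/pi - 4*cos(pi*θ/2)/pi**2; evaluating from -2 to 2: ∫_{-2}^{2} (3*θ**2 - θ + 2) cos(pi*θ/2) dθ = (-44/pi**2) - (52/pi**2) = -96/pi**2.
Hence a_1 = (1/2)·(-96/pi**2) = -48/pi**2.

-48/pi**2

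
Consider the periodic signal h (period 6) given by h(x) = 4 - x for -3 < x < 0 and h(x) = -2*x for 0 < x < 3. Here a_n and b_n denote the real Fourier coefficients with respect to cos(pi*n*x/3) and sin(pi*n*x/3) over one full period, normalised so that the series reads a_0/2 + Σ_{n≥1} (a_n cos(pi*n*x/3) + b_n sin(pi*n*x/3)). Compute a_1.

6/pi**2

a_1 = 1/3 ∫_{-3}^{3} h(x) cos(pi*x/3) dx.
Split the integral at the breakpoints.
Integrating by parts (boundary term plus one more integral), an antiderivative of (4 - x) cos(pi*x/3) is -3*x*sin(pi*x/3)/pi + 12*sin(pi*x/3)/pi - 9*cos(pi*x/3)/pi**2; evaluating from -3 to 0: ∫_{-3}^{0} (4 - x) cos(pi*x/3) dx = (-9/pi**2) - (9/pi**2) = -18/pi**2.
Integrating by parts (boundary term plus one more integral), an antiderivative of (-2*x) cos(pi*x/3) is -6*x*sin(pi*x/3)/pi - 18*cos(pi*x/3)/pi**2; evaluating from 0 to 3: ∫_{0}^{3} (-2*x) cos(pi*x/3) dx = (18/pi**2) - (-18/pi**2) = 36/pi**2.
Summing the pieces and multiplying by (1/3) gives a_1 = 6/pi**2.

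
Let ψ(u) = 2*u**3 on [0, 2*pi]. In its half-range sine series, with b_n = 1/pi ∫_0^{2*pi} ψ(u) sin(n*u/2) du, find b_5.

-192/125 + 32*pi**2/5

b_5 = 1/pi ∫_0^{2*pi} (2*u**3) sin(5*u/2) du.
Integrating by parts three times (tabular method), an antiderivative of (2*u**3) sin(5*u/2) is -4*u**3*cos(5*u/2)/5 + 24*u**2*sin(5*u/2)/25 + 96*u*cos(5*u/2)/125 - 192*sin(5*u/2)/625; evaluating from 0 to 2*pi: ∫_{0}^{2*pi} (2*u**3) sin(5*u/2) du = (32*pi*(-6 + 25*pi**2)/125) - (0) = 32*pi*(-6 + 25*pi**2)/125.
Hence b_5 = (1/pi)·(32*pi*(-6 + 25*pi**2)/125) = -192/125 + 32*pi**2/5.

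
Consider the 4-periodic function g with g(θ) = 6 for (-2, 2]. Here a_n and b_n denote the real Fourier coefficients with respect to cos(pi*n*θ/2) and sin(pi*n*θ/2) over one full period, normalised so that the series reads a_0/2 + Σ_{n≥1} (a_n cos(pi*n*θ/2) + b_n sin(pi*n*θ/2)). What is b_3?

b_3 = 1/2 ∫_{-2}^{2} g(θ) sin(3*pi*θ/2) dθ.
g is even and sin(3*pi*θ/2) is odd, so the integrand is odd over a symmetric interval and the integral vanishes.

0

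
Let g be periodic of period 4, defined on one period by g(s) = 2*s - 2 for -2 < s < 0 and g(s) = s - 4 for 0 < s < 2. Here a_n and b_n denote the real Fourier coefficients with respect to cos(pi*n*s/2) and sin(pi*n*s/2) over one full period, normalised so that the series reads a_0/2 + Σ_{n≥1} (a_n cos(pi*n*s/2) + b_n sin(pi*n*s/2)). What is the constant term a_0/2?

-7/2

a_0 = 1/2 ∫_{-2}^{2} g(s) ds = 1/2 · (-14) = -7.
So the constant term a_0/2 = -7/2.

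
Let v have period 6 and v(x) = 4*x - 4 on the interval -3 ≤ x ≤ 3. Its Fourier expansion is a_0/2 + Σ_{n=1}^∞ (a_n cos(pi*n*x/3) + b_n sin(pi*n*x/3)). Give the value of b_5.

24/(5*pi)

b_5 = 1/3 ∫_{-3}^{3} v(x) sin(5*pi*x/3) dx.
Integrating by parts (boundary term plus one more integral), an antiderivative of (4*x - 4) sin(5*pi*x/3) is -12*x*cos(5*pi*x/3)/(5*pi) + 36*sin(5*pi*x/3)/(25*pi**2) + 12*cos(5*pi*x/3)/(5*pi); evaluating from -3 to 3: ∫_{-3}^{3} (4*x - 4) sin(5*pi*x/3) dx = (24/(5*pi)) - (-48/(5*pi)) = 72/(5*pi).
Hence b_5 = (1/3)·(72/(5*pi)) = 24/(5*pi).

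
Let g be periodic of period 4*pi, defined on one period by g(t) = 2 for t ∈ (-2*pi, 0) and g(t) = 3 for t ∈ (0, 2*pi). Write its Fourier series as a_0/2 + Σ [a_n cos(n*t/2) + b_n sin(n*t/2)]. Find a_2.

0

a_2 = (1/(2*pi)) ∫_{-2*pi}^{2*pi} g(t) cos(t) dt.
Split the integral at the breakpoints.
Directly, an antiderivative of (2) cos(t) is 2*sin(t); evaluating from -2*pi to 0: ∫_{-2*pi}^{0} (2) cos(t) dt = (0) - (0) = 0.
Directly, an antiderivative of (3) cos(t) is 3*sin(t); evaluating from 0 to 2*pi: ∫_{0}^{2*pi} (3) cos(t) dt = (0) - (0) = 0.
Summing the pieces and multiplying by (1/(2*pi)) gives a_2 = 0.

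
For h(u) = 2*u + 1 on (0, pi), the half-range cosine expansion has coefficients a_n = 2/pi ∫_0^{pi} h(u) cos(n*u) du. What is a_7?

-8/(49*pi)

a_7 = 2/pi ∫_0^{pi} (2*u + 1) cos(7*u) du.
Integrating by parts (boundary term plus one more integral), an antiderivative of (2*u + 1) cos(7*u) is 2*u*sin(7*u)/7 + sin(7*u)/7 + 2*cos(7*u)/49; evaluating from 0 to pi: ∫_{0}^{pi} (2*u + 1) cos(7*u) du = (-2/49) - (2/49) = -4/49.
Hence a_7 = (2/pi)·(-4/49) = -8/(49*pi).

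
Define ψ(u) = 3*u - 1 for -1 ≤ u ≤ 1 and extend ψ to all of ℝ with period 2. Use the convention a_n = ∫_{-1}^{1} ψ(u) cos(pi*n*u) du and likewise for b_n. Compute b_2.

-3/pi

b_2 = ∫_{-1}^{1} ψ(u) sin(2*pi*u) du.
Integrating by parts (boundary term plus one more integral), an antiderivative of (3*u - 1) sin(2*pi*u) is -3*u*cos(2*pi*u)/(2*pi) + 3*sin(2*pi*u)/(4*pi**2) + cos(2*pi*u)/(2*pi); evaluating from -1 to 1: ∫_{-1}^{1} (3*u - 1) sin(2*pi*u) du = (-1/pi) - (2/pi) = -3/pi.
Hence b_2 = -3/pi.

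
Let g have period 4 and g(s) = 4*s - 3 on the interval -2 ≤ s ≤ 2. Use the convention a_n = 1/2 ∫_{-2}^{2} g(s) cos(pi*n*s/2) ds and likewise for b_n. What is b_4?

b_4 = 1/2 ∫_{-2}^{2} g(s) sin(2*pi*s) ds.
Integrating by parts (boundary term plus one more integral), an antiderivative of (4*s - 3) sin(2*pi*s) is -2*s*cos(2*pi*s)/pi + sin(2*pi*s)/pi**2 + 3*cos(2*pi*s)/(2*pi); evaluating from -2 to 2: ∫_{-2}^{2} (4*s - 3) sin(2*pi*s) ds = (-5/(2*pi)) - (11/(2*pi)) = -8/pi.
Hence b_4 = (1/2)·(-8/pi) = -4/pi.

-4/pi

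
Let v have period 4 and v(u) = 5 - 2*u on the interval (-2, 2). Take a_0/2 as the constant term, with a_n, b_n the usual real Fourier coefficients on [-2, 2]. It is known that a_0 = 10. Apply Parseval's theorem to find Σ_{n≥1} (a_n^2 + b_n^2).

Parseval: a_0^2/2 + Σ_{n≥1} (a_n^2+b_n^2) = 1/2 ∫_{-2}^{2} v(u)^2 du = 182/3.
Subtract a_0^2/2 = 50: Σ (a_n^2+b_n^2) = 32/3.

32/3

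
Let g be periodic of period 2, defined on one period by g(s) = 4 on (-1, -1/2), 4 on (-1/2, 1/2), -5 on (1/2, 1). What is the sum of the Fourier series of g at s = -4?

s = -4 differs from s = 0 by -2 full period(s), and the series is 2-periodic.
g is continuous at s = 0 with value 4, so the series converges to 4 there.

4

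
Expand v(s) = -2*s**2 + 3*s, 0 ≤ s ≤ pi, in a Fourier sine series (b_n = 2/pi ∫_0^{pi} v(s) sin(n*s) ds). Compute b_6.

b_6 = 2/pi ∫_0^{pi} (-2*s**2 + 3*s) sin(6*s) ds.
Integrating by parts twice (tabular method), an antiderivative of (-2*s**2 + 3*s) sin(6*s) is s**2*cos(6*s)/3 - s*sin(6*s)/9 - s*cos(6*s)/2 + sin(6*s)/12 - cos(6*s)/54; evaluating from 0 to pi: ∫_{0}^{pi} (-2*s**2 + 3*s) sin(6*s) ds = (-pi/2 - 1/54 + pi**2/3) - (-1/54) = pi*(-3 + 2*pi)/6.
Hence b_6 = (2/pi)·(pi*(-3 + 2*pi)/6) = -1 + 2*pi/3.

-1 + 2*pi/3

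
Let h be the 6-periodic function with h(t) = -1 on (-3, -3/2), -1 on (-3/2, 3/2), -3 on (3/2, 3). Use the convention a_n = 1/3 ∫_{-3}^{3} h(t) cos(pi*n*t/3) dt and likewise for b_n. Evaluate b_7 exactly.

-2/(7*pi)

b_7 = 1/3 ∫_{-3}^{3} h(t) sin(7*pi*t/3) dt.
Split the integral at the breakpoints.
Directly, an antiderivative of (-1) sin(7*pi*t/3) is 3*cos(7*pi*t/3)/(7*pi); evaluating from -3 to -3/2: ∫_{-3}^{-3/2} (-1) sin(7*pi*t/3) dt = (0) - (-3/(7*pi)) = 3/(7*pi).
Directly, an antiderivative of (-1) sin(7*pi*t/3) is 3*cos(7*pi*t/3)/(7*pi); evaluating from -3/2 to 3/2: ∫_{-3/2}^{3/2} (-1) sin(7*pi*t/3) dt = (0) - (0) = 0.
Directly, an antiderivative of (-3) sin(7*pi*t/3) is 9*cos(7*pi*t/3)/(7*pi); evaluating from 3/2 to 3: ∫_{3/2}^{3} (-3) sin(7*pi*t/3) dt = (-9/(7*pi)) - (0) = -9/(7*pi).
Summing the pieces and multiplying by (1/3) gives b_7 = -2/(7*pi).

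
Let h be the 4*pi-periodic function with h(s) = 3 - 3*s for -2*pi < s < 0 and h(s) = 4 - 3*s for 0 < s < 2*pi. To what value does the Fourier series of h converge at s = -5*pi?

3 + 3*pi

s = -5*pi differs from s = -pi by -1 full period(s), and the series is 4*pi-periodic.
h is continuous at s = -pi with value 3 + 3*pi, so the series converges to 3 + 3*pi there.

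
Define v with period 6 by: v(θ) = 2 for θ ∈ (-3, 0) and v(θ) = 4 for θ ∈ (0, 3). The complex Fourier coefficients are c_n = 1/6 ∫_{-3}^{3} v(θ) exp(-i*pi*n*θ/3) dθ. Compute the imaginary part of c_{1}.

-2/pi

Since v is real-valued, Im(c_{1}) = -1/6 ∫_{-3}^{3} v(θ) sin(pi*θ/3) dθ = -b_{1}/2.
Split the integral at the breakpoints.
Directly, an antiderivative of (2) sin(pi*θ/3) is -6*cos(pi*θ/3)/pi; evaluating from -3 to 0: ∫_{-3}^{0} (2) sin(pi*θ/3) dθ = (-6/pi) - (6/pi) = -12/pi.
Directly, an antiderivative of (4) sin(pi*θ/3) is -12*cos(pi*θ/3)/pi; evaluating from 0 to 3: ∫_{0}^{3} (4) sin(pi*θ/3) dθ = (12/pi) - (-12/pi) = 24/pi.
So ∫_{-3}^{3} v(θ) sin(pi*θ/3) dθ = 12/pi.
Hence Im(c_{1}) = (-1/6)·(12/pi) = -2/pi.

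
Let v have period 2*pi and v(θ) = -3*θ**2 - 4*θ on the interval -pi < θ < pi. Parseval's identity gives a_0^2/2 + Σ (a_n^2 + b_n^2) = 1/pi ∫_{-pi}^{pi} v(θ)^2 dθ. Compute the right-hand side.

2*pi**2*(80 + 27*pi**2)/15

1/pi ∫_{-pi}^{pi} v(θ)^2 dθ = 1/pi · (2*pi**3*(80 + 27*pi**2)/15) = 2*pi**2*(80 + 27*pi**2)/15.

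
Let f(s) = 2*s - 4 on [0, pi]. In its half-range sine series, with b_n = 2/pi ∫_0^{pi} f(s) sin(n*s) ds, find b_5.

b_5 = 2/pi ∫_0^{pi} (2*s - 4) sin(5*s) ds.
Integrating by parts (boundary term plus one more integral), an antiderivative of (2*s - 4) sin(5*s) is -2*s*cos(5*s)/5 + 2*sin(5*s)/25 + 4*cos(5*s)/5; evaluating from 0 to pi: ∫_{0}^{pi} (2*s - 4) sin(5*s) ds = (-4/5 + 2*pi/5) - (4/5) = -8/5 + 2*pi/5.
Hence b_5 = (2/pi)·(-8/5 + 2*pi/5) = 4*(-4 + pi)/(5*pi).

4*(-4 + pi)/(5*pi)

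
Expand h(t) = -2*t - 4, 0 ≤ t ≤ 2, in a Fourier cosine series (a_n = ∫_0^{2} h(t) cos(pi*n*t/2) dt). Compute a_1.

a_1 = ∫_0^{2} (-2*t - 4) cos(pi*t/2) dt.
Integrating by parts (boundary term plus one more integral), an antiderivative of (-2*t - 4) cos(pi*t/2) is -4*t*sin(pi*t/2)/pi - 8*sin(pi*t/2)/pi - 8*cos(pi*t/2)/pi**2; evaluating from 0 to 2: ∫_{0}^{2} (-2*t - 4) cos(pi*t/2) dt = (8/pi**2) - (-8/pi**2) = 16/pi**2.
Hence a_1 = 16/pi**2.

16/pi**2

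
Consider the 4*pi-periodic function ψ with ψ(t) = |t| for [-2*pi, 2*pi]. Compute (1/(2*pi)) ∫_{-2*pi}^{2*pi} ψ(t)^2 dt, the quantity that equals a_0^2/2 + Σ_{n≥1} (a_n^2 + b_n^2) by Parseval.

(1/(2*pi)) ∫_{-2*pi}^{2*pi} ψ(t)^2 dt = (1/(2*pi)) · (16*pi**3/3) = 8*pi**2/3.

8*pi**2/3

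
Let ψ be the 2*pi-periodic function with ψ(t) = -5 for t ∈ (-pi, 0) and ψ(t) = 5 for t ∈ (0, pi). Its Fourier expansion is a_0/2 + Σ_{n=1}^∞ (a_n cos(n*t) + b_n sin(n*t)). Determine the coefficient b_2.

b_2 = 1/pi ∫_{-pi}^{pi} ψ(t) sin(2*t) dt.
ψ is odd and sin(2*t) is odd, so the integrand is even and b_2 = 2/pi ∫_0^{pi} ψ(t) sin(2*t) dt.
Directly, an antiderivative of (5) sin(2*t) is -5*cos(2*t)/2; evaluating from 0 to pi: ∫_{0}^{pi} (5) sin(2*t) dt = (-5/2) - (-5/2) = 0.
Hence b_2 = (2/pi)·(0) = 0.

0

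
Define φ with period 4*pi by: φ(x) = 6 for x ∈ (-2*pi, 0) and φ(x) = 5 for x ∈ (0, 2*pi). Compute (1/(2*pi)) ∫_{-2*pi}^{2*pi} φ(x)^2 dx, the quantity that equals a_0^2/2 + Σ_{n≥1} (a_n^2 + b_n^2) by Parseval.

(1/(2*pi)) ∫_{-2*pi}^{2*pi} φ(x)^2 dx = (1/(2*pi)) · (122*pi) = 61.

61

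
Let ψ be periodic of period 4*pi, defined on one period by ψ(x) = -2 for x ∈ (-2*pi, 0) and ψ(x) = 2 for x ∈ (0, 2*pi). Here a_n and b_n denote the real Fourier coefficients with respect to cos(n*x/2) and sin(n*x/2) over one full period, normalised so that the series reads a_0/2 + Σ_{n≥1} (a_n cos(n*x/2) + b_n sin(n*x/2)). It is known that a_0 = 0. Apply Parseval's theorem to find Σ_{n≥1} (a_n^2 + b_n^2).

Parseval: a_0^2/2 + Σ_{n≥1} (a_n^2+b_n^2) = (1/(2*pi)) ∫_{-2*pi}^{2*pi} ψ(x)^2 dx = 8.
Subtract a_0^2/2 = 0: Σ (a_n^2+b_n^2) = 8.

8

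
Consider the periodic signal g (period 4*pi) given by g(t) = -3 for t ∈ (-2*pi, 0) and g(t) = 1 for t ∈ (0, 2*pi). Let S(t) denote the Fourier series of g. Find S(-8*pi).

-1

t = -8*pi differs from t = 0 by -2 full period(s), and the series is 4*pi-periodic.
At t = 0 the one-sided limits are g(0^-) = -3 and g(0^+) = 1.
By Dirichlet's theorem the series converges to their average, [(-3) + (1)]/2 = -1.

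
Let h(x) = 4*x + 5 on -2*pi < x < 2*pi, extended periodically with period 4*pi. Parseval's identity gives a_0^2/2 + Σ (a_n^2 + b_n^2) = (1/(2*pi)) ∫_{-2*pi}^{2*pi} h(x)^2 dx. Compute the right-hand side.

(1/(2*pi)) ∫_{-2*pi}^{2*pi} h(x)^2 dx = (1/(2*pi)) · (100*pi + 256*pi**3/3) = 50 + 128*pi**2/3.

50 + 128*pi**2/3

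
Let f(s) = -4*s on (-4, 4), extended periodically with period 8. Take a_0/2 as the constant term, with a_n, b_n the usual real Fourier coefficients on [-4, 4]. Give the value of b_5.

-32/(5*pi)

b_5 = 1/4 ∫_{-4}^{4} f(s) sin(5*pi*s/4) ds.
f is odd and sin(5*pi*s/4) is odd, so the integrand is even and b_5 = 1/2 ∫_0^{4} f(s) sin(5*pi*s/4) ds.
Integrating by parts (boundary term plus one more integral), an antiderivative of (-4*s) sin(5*pi*s/4) is 16*s*cos(5*pi*s/4)/(5*pi) - 64*sin(5*pi*s/4)/(25*pi**2); evaluating from 0 to 4: ∫_{0}^{4} (-4*s) sin(5*pi*s/4) ds = (-64/(5*pi)) - (0) = -64/(5*pi).
Hence b_5 = (1/2)·(-64/(5*pi)) = -32/(5*pi).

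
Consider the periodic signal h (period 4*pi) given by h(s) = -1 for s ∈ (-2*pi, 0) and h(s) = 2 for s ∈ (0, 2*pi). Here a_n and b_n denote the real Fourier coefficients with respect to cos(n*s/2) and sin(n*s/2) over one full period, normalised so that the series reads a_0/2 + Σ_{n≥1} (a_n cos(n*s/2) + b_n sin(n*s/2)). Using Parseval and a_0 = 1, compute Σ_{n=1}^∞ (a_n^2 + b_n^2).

9/2

Parseval: a_0^2/2 + Σ_{n≥1} (a_n^2+b_n^2) = (1/(2*pi)) ∫_{-2*pi}^{2*pi} h(s)^2 ds = 5.
Subtract a_0^2/2 = 1/2: Σ (a_n^2+b_n^2) = 9/2.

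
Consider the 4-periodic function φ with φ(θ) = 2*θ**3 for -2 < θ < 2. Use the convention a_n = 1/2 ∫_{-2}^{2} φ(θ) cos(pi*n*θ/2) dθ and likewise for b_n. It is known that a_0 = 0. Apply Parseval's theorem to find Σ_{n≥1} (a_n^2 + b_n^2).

Parseval: a_0^2/2 + Σ_{n≥1} (a_n^2+b_n^2) = 1/2 ∫_{-2}^{2} φ(θ)^2 dθ = 512/7.
Subtract a_0^2/2 = 0: Σ (a_n^2+b_n^2) = 512/7.

512/7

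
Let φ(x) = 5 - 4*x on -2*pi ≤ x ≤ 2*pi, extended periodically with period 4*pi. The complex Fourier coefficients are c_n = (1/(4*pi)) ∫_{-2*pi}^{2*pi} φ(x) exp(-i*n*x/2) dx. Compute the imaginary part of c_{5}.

8/5

Since φ is real-valued, Im(c_{5}) = -(1/(4*pi)) ∫_{-2*pi}^{2*pi} φ(x) sin(5*x/2) dx = -b_{5}/2.
Integrating by parts (boundary term plus one more integral), an antiderivative of (5 - 4*x) sin(5*x/2) is 8*x*cos(5*x/2)/5 - 16*sin(5*x/2)/25 - 2*cos(5*x/2); evaluating from -2*pi to 2*pi: ∫_{-2*pi}^{2*pi} (5 - 4*x) sin(5*x/2) dx = (2 - 16*pi/5) - (2 + 16*pi/5) = -32*pi/5.
Hence Im(c_{5}) = (-1/(4*pi))·(-32*pi/5) = 8/5.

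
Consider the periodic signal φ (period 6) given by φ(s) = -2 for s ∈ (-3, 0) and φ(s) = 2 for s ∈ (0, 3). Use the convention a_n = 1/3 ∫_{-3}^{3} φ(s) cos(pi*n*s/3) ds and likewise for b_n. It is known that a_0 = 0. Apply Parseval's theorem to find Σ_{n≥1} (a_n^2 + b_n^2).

8

Parseval: a_0^2/2 + Σ_{n≥1} (a_n^2+b_n^2) = 1/3 ∫_{-3}^{3} φ(s)^2 ds = 8.
Subtract a_0^2/2 = 0: Σ (a_n^2+b_n^2) = 8.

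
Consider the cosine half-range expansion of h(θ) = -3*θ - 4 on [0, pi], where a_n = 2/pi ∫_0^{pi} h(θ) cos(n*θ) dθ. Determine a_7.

12/(49*pi)

a_7 = 2/pi ∫_0^{pi} (-3*θ - 4) cos(7*θ) dθ.
Integrating by parts (boundary term plus one more integral), an antiderivative of (-3*θ - 4) cos(7*θ) is -3*θ*sin(7*θ)/7 - 4*sin(7*θ)/7 - 3*cos(7*θ)/49; evaluating from 0 to pi: ∫_{0}^{pi} (-3*θ - 4) cos(7*θ) dθ = (3/49) - (-3/49) = 6/49.
Hence a_7 = (2/pi)·(6/49) = 12/(49*pi).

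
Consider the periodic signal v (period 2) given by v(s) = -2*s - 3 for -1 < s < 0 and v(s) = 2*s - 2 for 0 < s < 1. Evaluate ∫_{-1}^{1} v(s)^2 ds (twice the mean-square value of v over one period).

17/3

∫_{-1}^{1} v(s)^2 ds = 17/3.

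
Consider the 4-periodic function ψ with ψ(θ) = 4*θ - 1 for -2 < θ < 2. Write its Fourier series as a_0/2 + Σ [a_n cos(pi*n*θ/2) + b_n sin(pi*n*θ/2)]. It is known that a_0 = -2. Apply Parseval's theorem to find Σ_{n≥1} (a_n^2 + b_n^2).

128/3

Parseval: a_0^2/2 + Σ_{n≥1} (a_n^2+b_n^2) = 1/2 ∫_{-2}^{2} ψ(θ)^2 dθ = 134/3.
Subtract a_0^2/2 = 2: Σ (a_n^2+b_n^2) = 128/3.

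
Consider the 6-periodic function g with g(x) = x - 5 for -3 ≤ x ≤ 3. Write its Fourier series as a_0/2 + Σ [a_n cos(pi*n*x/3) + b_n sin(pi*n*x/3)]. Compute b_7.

b_7 = 1/3 ∫_{-3}^{3} g(x) sin(7*pi*x/3) dx.
Integrating by parts (boundary term plus one more integral), an antiderivative of (x - 5) sin(7*pi*x/3) is -3*x*cos(7*pi*x/3)/(7*pi) + 9*sin(7*pi*x/3)/(49*pi**2) + 15*cos(7*pi*x/3)/(7*pi); evaluating from -3 to 3: ∫_{-3}^{3} (x - 5) sin(7*pi*x/3) dx = (-6/(7*pi)) - (-24/(7*pi)) = 18/(7*pi).
Hence b_7 = (1/3)·(18/(7*pi)) = 6/(7*pi).

6/(7*pi)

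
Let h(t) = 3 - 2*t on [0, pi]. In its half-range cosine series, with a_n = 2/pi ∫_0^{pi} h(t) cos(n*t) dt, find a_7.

a_7 = 2/pi ∫_0^{pi} (3 - 2*t) cos(7*t) dt.
Integrating by parts (boundary term plus one more integral), an antiderivative of (3 - 2*t) cos(7*t) is -2*t*sin(7*t)/7 + 3*sin(7*t)/7 - 2*cos(7*t)/49; evaluating from 0 to pi: ∫_{0}^{pi} (3 - 2*t) cos(7*t) dt = (2/49) - (-2/49) = 4/49.
Hence a_7 = (2/pi)·(4/49) = 8/(49*pi).

8/(49*pi)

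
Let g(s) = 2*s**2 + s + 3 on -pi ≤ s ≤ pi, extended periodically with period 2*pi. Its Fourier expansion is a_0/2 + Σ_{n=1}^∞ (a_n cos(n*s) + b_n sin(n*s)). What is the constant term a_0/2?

a_0 = 1/pi ∫_{-pi}^{pi} g(s) ds = 1/pi · (6*pi + 4*pi**3/3) = 6 + 4*pi**2/3.
So the constant term a_0/2 = 3 + 2*pi**2/3.

3 + 2*pi**2/3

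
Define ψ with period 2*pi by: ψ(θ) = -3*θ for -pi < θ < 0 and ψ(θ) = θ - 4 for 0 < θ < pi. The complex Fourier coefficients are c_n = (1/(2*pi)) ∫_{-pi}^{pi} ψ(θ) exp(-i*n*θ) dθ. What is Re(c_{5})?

Since ψ is real-valued, Re(c_{5}) = (1/(2*pi)) ∫_{-pi}^{pi} ψ(θ) cos(5*θ) dθ = a_{5}/2.
Split the integral at the breakpoints.
Integrating by parts (boundary term plus one more integral), an antiderivative of (-3*θ) cos(5*θ) is -3*θ*sin(5*θ)/5 - 3*cos(5*θ)/25; evaluating from -pi to 0: ∫_{-pi}^{0} (-3*θ) cos(5*θ) dθ = (-3/25) - (3/25) = -6/25.
Integrating by parts (boundary term plus one more integral), an antiderivative of (θ - 4) cos(5*θ) is θ*sin(5*θ)/5 - 4*sin(5*θ)/5 + cos(5*θ)/25; evaluating from 0 to pi: ∫_{0}^{pi} (θ - 4) cos(5*θ) dθ = (-1/25) - (1/25) = -2/25.
So ∫_{-pi}^{pi} ψ(θ) cos(5*θ) dθ = -8/25.
Hence Re(c_{5}) = (1/(2*pi))·(-8/25) = -4/(25*pi).

-4/(25*pi)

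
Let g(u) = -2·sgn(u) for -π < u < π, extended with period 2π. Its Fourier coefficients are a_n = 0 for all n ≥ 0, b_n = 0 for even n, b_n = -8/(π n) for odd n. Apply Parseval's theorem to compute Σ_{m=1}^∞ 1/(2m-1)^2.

pi**2/8

Parseval: Σ b_n^2 = (1/π) ∫_{-π}^{π} g(u)^2 du = 8.
Only odd n contribute, with b_n^2 = 64/(π^2 n^2), so Σ_{m≥1} 1/(2m-1)^2 = π^2·(8)/64 = pi**2/8.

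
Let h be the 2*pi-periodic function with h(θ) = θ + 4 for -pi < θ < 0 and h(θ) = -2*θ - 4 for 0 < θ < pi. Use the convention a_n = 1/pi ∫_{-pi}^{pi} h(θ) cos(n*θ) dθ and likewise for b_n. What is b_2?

1/2

b_2 = 1/pi ∫_{-pi}^{pi} h(θ) sin(2*θ) dθ.
Split the integral at the breakpoints.
Integrating by parts (boundary term plus one more integral), an antiderivative of (θ + 4) sin(2*θ) is -θ*cos(2*θ)/2 + sin(2*θ)/4 - 2*cos(2*θ); evaluating from -pi to 0: ∫_{-pi}^{0} (θ + 4) sin(2*θ) dθ = (-2) - (-2 + pi/2) = -pi/2.
Integrating by parts (boundary term plus one more integral), an antiderivative of (-2*θ - 4) sin(2*θ) is θ*cos(2*θ) - sin(2*θ)/2 + 2*cos(2*θ); evaluating from 0 to pi: ∫_{0}^{pi} (-2*θ - 4) sin(2*θ) dθ = (2 + pi) - (2) = pi.
Summing the pieces and multiplying by (1/pi) gives b_2 = 1/2.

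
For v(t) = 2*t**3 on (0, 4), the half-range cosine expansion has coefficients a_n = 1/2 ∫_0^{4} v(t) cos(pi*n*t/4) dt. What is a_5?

768*(4 - 25*pi**2)/(625*pi**4)

a_5 = 1/2 ∫_0^{4} (2*t**3) cos(5*pi*t/4) dt.
Integrating by parts three times (tabular method), an antiderivative of (2*t**3) cos(5*pi*t/4) is 8*t**3*sin(5*pi*t/4)/(5*pi) + 96*t**2*cos(5*pi*t/4)/(25*pi**2) - 768*t*sin(5*pi*t/4)/(125*pi**3) - 3072*cos(5*pi*t/4)/(625*pi**4); evaluating from 0 to 4: ∫_{0}^{4} (2*t**3) cos(5*pi*t/4) dt = (1536*(2 - 25*pi**2)/(625*pi**4)) - (-3072/(625*pi**4)) = 1536*(4 - 25*pi**2)/(625*pi**4).
Hence a_5 = (1/2)·(1536*(4 - 25*pi**2)/(625*pi**4)) = 768*(4 - 25*pi**2)/(625*pi**4).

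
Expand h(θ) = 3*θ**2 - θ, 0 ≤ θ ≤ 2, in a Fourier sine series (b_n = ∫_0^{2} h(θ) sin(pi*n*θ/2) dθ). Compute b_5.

b_5 = ∫_0^{2} (3*θ**2 - θ) sin(5*pi*θ/2) dθ.
Integrating by parts twice (tabular method), an antiderivative of (3*θ**2 - θ) sin(5*pi*θ/2) is -6*θ**2*cos(5*pi*θ/2)/(5*pi) + 24*θ*sin(5*pi*θ/2)/(25*pi**2) + 2*θ*cos(5*pi*θ/2)/(5*pi) - 4*sin(5*pi*θ/2)/(25*pi**2) + 48*cos(5*pi*θ/2)/(125*pi**3); evaluating from 0 to 2: ∫_{0}^{2} (3*θ**2 - θ) sin(5*pi*θ/2) dθ = (-48/(125*pi**3) + 4/pi) - (48/(125*pi**3)) = -96/(125*pi**3) + 4/pi.
Hence b_5 = -96/(125*pi**3) + 4/pi.

-96/(125*pi**3) + 4/pi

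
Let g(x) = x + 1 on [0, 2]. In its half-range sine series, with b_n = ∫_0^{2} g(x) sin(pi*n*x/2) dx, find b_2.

-2/pi

b_2 = ∫_0^{2} (x + 1) sin(pi*x) dx.
Integrating by parts (boundary term plus one more integral), an antiderivative of (x + 1) sin(pi*x) is -x*cos(pi*x)/pi + sin(pi*x)/pi**2 - cos(pi*x)/pi; evaluating from 0 to 2: ∫_{0}^{2} (x + 1) sin(pi*x) dx = (-3/pi) - (-1/pi) = -2/pi.
Hence b_2 = -2/pi.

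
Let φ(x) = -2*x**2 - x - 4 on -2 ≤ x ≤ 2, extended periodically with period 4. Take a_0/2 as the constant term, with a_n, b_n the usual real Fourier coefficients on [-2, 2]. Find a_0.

-40/3

a_0 = 1/2 ∫_{-2}^{2} φ(x) dx = 1/2 · (-80/3) = -40/3.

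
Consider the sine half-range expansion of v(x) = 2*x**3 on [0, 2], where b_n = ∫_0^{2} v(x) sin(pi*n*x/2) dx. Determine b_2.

-16/pi + 24/pi**3

b_2 = ∫_0^{2} (2*x**3) sin(pi*x) dx.
Integrating by parts three times (tabular method), an antiderivative of (2*x**3) sin(pi*x) is -2*x**3*cos(pi*x)/pi + 6*x**2*sin(pi*x)/pi**2 + 12*x*cos(pi*x)/pi**3 - 12*sin(pi*x)/pi**4; evaluating from 0 to 2: ∫_{0}^{2} (2*x**3) sin(pi*x) dx = (-16/pi + 24/pi**3) - (0) = -16/pi + 24/pi**3.
Hence b_2 = -16/pi + 24/pi**3.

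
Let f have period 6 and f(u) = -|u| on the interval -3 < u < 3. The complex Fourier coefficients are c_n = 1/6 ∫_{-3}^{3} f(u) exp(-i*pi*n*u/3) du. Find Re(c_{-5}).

6/(25*pi**2)

Since f is real-valued, Re(c_{-5}) = 1/6 ∫_{-3}^{3} f(u) cos(-5*pi*u/3) du = a_{5}/2.
f is even and cos(-5*pi*u/3) is even, so the integrand is even: ∫_{-3}^{3} f(u) cos(-5*pi*u/3) du = 2∫_0^{3} f(u) cos(-5*pi*u/3) du.
Integrating by parts (boundary term plus one more integral), an antiderivative of (-u) cos(-5*pi*u/3) is -3*u*sin(5*pi*u/3)/(5*pi) - 9*cos(5*pi*u/3)/(25*pi**2); evaluating from 0 to 3: ∫_{0}^{3} (-u) cos(-5*pi*u/3) du = (9/(25*pi**2)) - (-9/(25*pi**2)) = 18/(25*pi**2).
So ∫_{-3}^{3} f(u) cos(-5*pi*u/3) du = 36/(25*pi**2).
Hence Re(c_{-5}) = (1/6)·(36/(25*pi**2)) = 6/(25*pi**2).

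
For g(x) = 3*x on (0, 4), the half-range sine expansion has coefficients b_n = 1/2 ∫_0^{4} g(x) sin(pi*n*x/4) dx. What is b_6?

b_6 = 1/2 ∫_0^{4} (3*x) sin(3*pi*x/2) dx.
Integrating by parts (boundary term plus one more integral), an antiderivative of (3*x) sin(3*pi*x/2) is -2*x*cos(3*pi*x/2)/pi + 4*sin(3*pi*x/2)/(3*pi**2); evaluating from 0 to 4: ∫_{0}^{4} (3*x) sin(3*pi*x/2) dx = (-8/pi) - (0) = -8/pi.
Hence b_6 = (1/2)·(-8/pi) = -4/pi.

-4/pi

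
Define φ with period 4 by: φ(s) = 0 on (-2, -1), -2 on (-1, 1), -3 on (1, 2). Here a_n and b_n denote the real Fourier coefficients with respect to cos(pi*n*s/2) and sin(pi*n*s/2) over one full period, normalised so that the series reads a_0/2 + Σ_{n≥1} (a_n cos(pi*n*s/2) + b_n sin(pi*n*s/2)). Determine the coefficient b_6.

b_6 = 1/2 ∫_{-2}^{2} φ(s) sin(3*pi*s) ds.
Split the integral at the breakpoints.
∫_{-2}^{-1} (0) sin(3*pi*s) ds = 0.
Directly, an antiderivative of (-2) sin(3*pi*s) is 2*cos(3*pi*s)/(3*pi); evaluating from -1 to 1: ∫_{-1}^{1} (-2) sin(3*pi*s) ds = (-2/(3*pi)) - (-2/(3*pi)) = 0.
Directly, an antiderivative of (-3) sin(3*pi*s) is cos(3*pi*s)/pi; evaluating from 1 to 2: ∫_{1}^{2} (-3) sin(3*pi*s) ds = (1/pi) - (-1/pi) = 2/pi.
Summing the pieces and multiplying by (1/2) gives b_6 = 1/pi.

1/pi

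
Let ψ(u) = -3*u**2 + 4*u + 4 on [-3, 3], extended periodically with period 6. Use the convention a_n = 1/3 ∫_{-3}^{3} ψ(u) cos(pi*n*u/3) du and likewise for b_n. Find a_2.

a_2 = 1/3 ∫_{-3}^{3} ψ(u) cos(2*pi*u/3) du.
Integrating by parts twice (tabular method), an antiderivative of (-3*u**2 + 4*u + 4) cos(2*pi*u/3) is -9*u**2*sin(2*pi*u/3)/(2*pi) + 6*u*sin(2*pi*u/3)/pi - 27*u*cos(2*pi*u/3)/(2*pi**2) + 81*sin(2*pi*u/3)/(4*pi**3) + 6*sin(2*pi*u/3)/pi + 9*cos(2*pi*u/3)/pi**2; evaluating from -3 to 3: ∫_{-3}^{3} (-3*u**2 + 4*u + 4) cos(2*pi*u/3) du = (-63/(2*pi**2)) - (99/(2*pi**2)) = -81/pi**2.
Hence a_2 = (1/3)·(-81/pi**2) = -27/pi**2.

-27/pi**2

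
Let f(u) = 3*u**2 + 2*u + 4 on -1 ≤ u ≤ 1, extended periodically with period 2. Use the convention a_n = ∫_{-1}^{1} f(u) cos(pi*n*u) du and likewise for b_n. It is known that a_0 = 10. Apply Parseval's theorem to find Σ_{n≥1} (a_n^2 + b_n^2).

Parseval: a_0^2/2 + Σ_{n≥1} (a_n^2+b_n^2) = ∫_{-1}^{1} f(u)^2 du = 814/15.
Subtract a_0^2/2 = 50: Σ (a_n^2+b_n^2) = 64/15.

64/15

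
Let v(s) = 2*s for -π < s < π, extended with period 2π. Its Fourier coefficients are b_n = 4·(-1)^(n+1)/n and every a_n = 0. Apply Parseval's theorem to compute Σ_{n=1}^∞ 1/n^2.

Parseval: Σ b_n^2 = (1/π) ∫_{-π}^{π} v(s)^2 ds = 8*pi**2/3.
Σ b_n^2 = Σ 16/n^2, so Σ 1/n^2 = (8*pi**2/3)/16 = pi**2/6.

pi**2/6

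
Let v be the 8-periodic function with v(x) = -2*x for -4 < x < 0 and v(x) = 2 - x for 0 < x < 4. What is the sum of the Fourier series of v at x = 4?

x = 4 differs from x = -4 by 1 full period(s), and the series is 8-periodic.
At x = -4 the one-sided limits are v(-4^-) = -2 and v(-4^+) = 8.
By Dirichlet's theorem the series converges to their average, [(-2) + (8)]/2 = 3.

3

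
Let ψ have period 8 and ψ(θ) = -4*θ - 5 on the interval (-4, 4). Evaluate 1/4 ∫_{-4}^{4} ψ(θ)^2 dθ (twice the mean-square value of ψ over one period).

662/3

1/4 ∫_{-4}^{4} ψ(θ)^2 dθ = 1/4 · (2648/3) = 662/3.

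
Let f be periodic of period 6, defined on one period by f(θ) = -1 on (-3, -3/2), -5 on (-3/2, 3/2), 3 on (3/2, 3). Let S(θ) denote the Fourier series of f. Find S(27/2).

θ = 27/2 differs from θ = 3/2 by 2 full period(s), and the series is 6-periodic.
At θ = 3/2 the one-sided limits are f(3/2^-) = -5 and f(3/2^+) = 3.
By Dirichlet's theorem the series converges to their average, [(-5) + (3)]/2 = -1.

-1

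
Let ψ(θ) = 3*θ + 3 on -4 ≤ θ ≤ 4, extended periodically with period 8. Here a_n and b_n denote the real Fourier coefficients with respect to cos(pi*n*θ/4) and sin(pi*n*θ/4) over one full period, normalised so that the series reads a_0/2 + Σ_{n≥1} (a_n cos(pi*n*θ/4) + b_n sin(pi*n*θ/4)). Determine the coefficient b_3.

b_3 = 1/4 ∫_{-4}^{4} ψ(θ) sin(3*pi*θ/4) dθ.
Integrating by parts (boundary term plus one more integral), an antiderivative of (3*θ + 3) sin(3*pi*θ/4) is -4*θ*cos(3*pi*θ/4)/pi + 16*sin(3*pi*θ/4)/(3*pi**2) - 4*cos(3*pi*θ/4)/pi; evaluating from -4 to 4: ∫_{-4}^{4} (3*θ + 3) sin(3*pi*θ/4) dθ = (20/pi) - (-12/pi) = 32/pi.
Hence b_3 = (1/4)·(32/pi) = 8/pi.

8/pi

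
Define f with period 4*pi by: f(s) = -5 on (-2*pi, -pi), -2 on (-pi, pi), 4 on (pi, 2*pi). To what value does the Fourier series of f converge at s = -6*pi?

s = -6*pi differs from s = 2*pi by -2 full period(s), and the series is 4*pi-periodic.
At s = 2*pi the one-sided limits are f(2*pi^-) = 4 and f(2*pi^+) = -5.
By Dirichlet's theorem the series converges to their average, [(4) + (-5)]/2 = -1/2.

-1/2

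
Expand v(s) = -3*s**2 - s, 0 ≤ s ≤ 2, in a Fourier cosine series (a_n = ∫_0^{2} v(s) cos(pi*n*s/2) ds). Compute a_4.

a_4 = ∫_0^{2} (-3*s**2 - s) cos(2*pi*s) ds.
Integrating by parts twice (tabular method), an antiderivative of (-3*s**2 - s) cos(2*pi*s) is -3*s**2*sin(2*pi*s)/(2*pi) - s*sin(2*pi*s)/(2*pi) - 3*s*cos(2*pi*s)/(2*pi**2) + 3*sin(2*pi*s)/(4*pi**3) - cos(2*pi*s)/(4*pi**2); evaluating from 0 to 2: ∫_{0}^{2} (-3*s**2 - s) cos(2*pi*s) ds = (-13/(4*pi**2)) - (-1/(4*pi**2)) = -3/pi**2.
Hence a_4 = -3/pi**2.

-3/pi**2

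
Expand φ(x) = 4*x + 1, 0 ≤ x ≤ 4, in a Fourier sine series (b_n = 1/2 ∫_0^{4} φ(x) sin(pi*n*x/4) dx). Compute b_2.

-16/pi

b_2 = 1/2 ∫_0^{4} (4*x + 1) sin(pi*x/2) dx.
Integrating by parts (boundary term plus one more integral), an antiderivative of (4*x + 1) sin(pi*x/2) is -8*x*cos(pi*x/2)/pi + 16*sin(pi*x/2)/pi**2 - 2*cos(pi*x/2)/pi; evaluating from 0 to 4: ∫_{0}^{4} (4*x + 1) sin(pi*x/2) dx = (-34/pi) - (-2/pi) = -32/pi.
Hence b_2 = (1/2)·(-32/pi) = -16/pi.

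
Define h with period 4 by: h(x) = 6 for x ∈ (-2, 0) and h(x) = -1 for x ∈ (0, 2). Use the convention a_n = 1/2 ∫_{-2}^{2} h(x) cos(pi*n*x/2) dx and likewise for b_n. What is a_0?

5

a_0 = 1/2 ∫_{-2}^{2} h(x) dx = 1/2 · (10) = 5.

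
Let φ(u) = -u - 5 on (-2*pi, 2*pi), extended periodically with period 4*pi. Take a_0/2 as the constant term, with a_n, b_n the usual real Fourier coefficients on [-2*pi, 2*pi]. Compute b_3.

-4/3

b_3 = (1/(2*pi)) ∫_{-2*pi}^{2*pi} φ(u) sin(3*u/2) du.
Integrating by parts (boundary term plus one more integral), an antiderivative of (-u - 5) sin(3*u/2) is 2*u*cos(3*u/2)/3 - 4*sin(3*u/2)/9 + 10*cos(3*u/2)/3; evaluating from -2*pi to 2*pi: ∫_{-2*pi}^{2*pi} (-u - 5) sin(3*u/2) du = (-4*pi/3 - 10/3) - (-10/3 + 4*pi/3) = -8*pi/3.
Hence b_3 = (1/(2*pi))·(-8*pi/3) = -4/3.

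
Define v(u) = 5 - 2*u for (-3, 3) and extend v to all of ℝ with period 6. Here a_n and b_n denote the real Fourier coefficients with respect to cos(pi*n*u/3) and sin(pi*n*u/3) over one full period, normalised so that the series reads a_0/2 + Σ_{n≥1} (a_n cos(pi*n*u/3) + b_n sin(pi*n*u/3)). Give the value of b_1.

b_1 = 1/3 ∫_{-3}^{3} v(u) sin(pi*u/3) du.
Integrating by parts (boundary term plus one more integral), an antiderivative of (5 - 2*u) sin(pi*u/3) is 6*u*cos(pi*u/3)/pi - 18*sin(pi*u/3)/pi**2 - 15*cos(pi*u/3)/pi; evaluating from -3 to 3: ∫_{-3}^{3} (5 - 2*u) sin(pi*u/3) du = (-3/pi) - (33/pi) = -36/pi.
Hence b_1 = (1/3)·(-36/pi) = -12/pi.

-12/pi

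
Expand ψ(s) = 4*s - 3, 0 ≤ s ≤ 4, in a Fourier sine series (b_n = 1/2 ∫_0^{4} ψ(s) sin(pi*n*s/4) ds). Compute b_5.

4/pi

b_5 = 1/2 ∫_0^{4} (4*s - 3) sin(5*pi*s/4) ds.
Integrating by parts (boundary term plus one more integral), an antiderivative of (4*s - 3) sin(5*pi*s/4) is -16*s*cos(5*pi*s/4)/(5*pi) + 64*sin(5*pi*s/4)/(25*pi**2) + 12*cos(5*pi*s/4)/(5*pi); evaluating from 0 to 4: ∫_{0}^{4} (4*s - 3) sin(5*pi*s/4) ds = (52/(5*pi)) - (12/(5*pi)) = 8/pi.
Hence b_5 = (1/2)·(8/pi) = 4/pi.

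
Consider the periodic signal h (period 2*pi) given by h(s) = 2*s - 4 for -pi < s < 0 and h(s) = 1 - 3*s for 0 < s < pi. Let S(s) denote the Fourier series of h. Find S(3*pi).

-5*pi/2 - 3/2

s = 3*pi differs from s = -pi by 2 full period(s), and the series is 2*pi-periodic.
At s = -pi the one-sided limits are h(-pi^-) = 1 - 3*pi and h(-pi^+) = -2*pi - 4.
By Dirichlet's theorem the series converges to their average, [(1 - 3*pi) + (-2*pi - 4)]/2 = -5*pi/2 - 3/2.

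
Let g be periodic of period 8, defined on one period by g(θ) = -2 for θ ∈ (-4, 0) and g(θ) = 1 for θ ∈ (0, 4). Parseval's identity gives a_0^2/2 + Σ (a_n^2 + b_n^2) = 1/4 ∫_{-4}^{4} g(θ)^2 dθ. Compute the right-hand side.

1/4 ∫_{-4}^{4} g(θ)^2 dθ = 1/4 · (20) = 5.

5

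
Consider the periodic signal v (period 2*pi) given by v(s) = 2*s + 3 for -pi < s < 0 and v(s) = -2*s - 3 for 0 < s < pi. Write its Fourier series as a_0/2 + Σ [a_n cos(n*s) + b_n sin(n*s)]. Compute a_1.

8/pi

a_1 = 1/pi ∫_{-pi}^{pi} v(s) cos(s) ds.
Split the integral at the breakpoints.
Integrating by parts (boundary term plus one more integral), an antiderivative of (2*s + 3) cos(s) is 2*s*sin(s) + 3*sin(s) + 2*cos(s); evaluating from -pi to 0: ∫_{-pi}^{0} (2*s + 3) cos(s) ds = (2) - (-2) = 4.
Integrating by parts (boundary term plus one more integral), an antiderivative of (-2*s - 3) cos(s) is -2*s*sin(s) - 3*sin(s) - 2*cos(s); evaluating from 0 to pi: ∫_{0}^{pi} (-2*s - 3) cos(s) ds = (2) - (-2) = 4.
Summing the pieces and multiplying by (1/pi) gives a_1 = 8/pi.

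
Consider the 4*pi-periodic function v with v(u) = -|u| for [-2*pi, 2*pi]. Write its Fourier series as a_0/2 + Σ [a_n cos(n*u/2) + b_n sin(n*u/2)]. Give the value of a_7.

a_7 = (1/(2*pi)) ∫_{-2*pi}^{2*pi} v(u) cos(7*u/2) du.
v is even and cos(7*u/2) is even, so the integrand is even and a_7 = 1/pi ∫_0^{2*pi} v(u) cos(7*u/2) du.
Integrating by parts (boundary term plus one more integral), an antiderivative of (-u) cos(7*u/2) is -2*u*sin(7*u/2)/7 - 4*cos(7*u/2)/49; evaluating from 0 to 2*pi: ∫_{0}^{2*pi} (-u) cos(7*u/2) du = (4/49) - (-4/49) = 8/49.
Hence a_7 = (1/pi)·(8/49) = 8/(49*pi).

8/(49*pi)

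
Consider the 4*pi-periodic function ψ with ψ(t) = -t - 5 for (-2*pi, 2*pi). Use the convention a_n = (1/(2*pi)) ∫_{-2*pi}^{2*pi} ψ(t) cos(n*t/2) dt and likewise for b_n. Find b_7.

-4/7

b_7 = (1/(2*pi)) ∫_{-2*pi}^{2*pi} ψ(t) sin(7*t/2) dt.
Integrating by parts (boundary term plus one more integral), an antiderivative of (-t - 5) sin(7*t/2) is 2*t*cos(7*t/2)/7 - 4*sin(7*t/2)/49 + 10*cos(7*t/2)/7; evaluating from -2*pi to 2*pi: ∫_{-2*pi}^{2*pi} (-t - 5) sin(7*t/2) dt = (-4*pi/7 - 10/7) - (-10/7 + 4*pi/7) = -8*pi/7.
Hence b_7 = (1/(2*pi))·(-8*pi/7) = -4/7.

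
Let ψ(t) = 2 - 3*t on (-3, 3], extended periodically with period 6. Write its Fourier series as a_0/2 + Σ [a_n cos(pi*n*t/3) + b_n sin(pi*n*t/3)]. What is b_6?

b_6 = 1/3 ∫_{-3}^{3} ψ(t) sin(2*pi*t) dt.
Integrating by parts (boundary term plus one more integral), an antiderivative of (2 - 3*t) sin(2*pi*t) is 3*t*cos(2*pi*t)/(2*pi) - 3*sin(2*pi*t)/(4*pi**2) - cos(2*pi*t)/pi; evaluating from -3 to 3: ∫_{-3}^{3} (2 - 3*t) sin(2*pi*t) dt = (7/(2*pi)) - (-11/(2*pi)) = 9/pi.
Hence b_6 = (1/3)·(9/pi) = 3/pi.

3/pi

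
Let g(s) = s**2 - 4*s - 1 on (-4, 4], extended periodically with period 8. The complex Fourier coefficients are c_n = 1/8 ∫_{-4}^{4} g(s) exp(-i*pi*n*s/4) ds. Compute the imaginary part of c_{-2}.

8/pi

Since g is real-valued, Im(c_{-2}) = -1/8 ∫_{-4}^{4} g(s) sin(-pi*s/2) ds = b_{2}/2.
Integrating by parts twice (tabular method), an antiderivative of (s**2 - 4*s - 1) sin(-pi*s/2) is 2*s**2*cos(pi*s/2)/pi - 8*s*sin(pi*s/2)/pi**2 - 8*s*cos(pi*s/2)/pi + 16*sin(pi*s/2)/pi**2 - 2*cos(pi*s/2)/pi - 16*cos(pi*s/2)/pi**3; evaluating from -4 to 4: ∫_{-4}^{4} (s**2 - 4*s - 1) sin(-pi*s/2) ds = (-2/pi - 16/pi**3) - (-16/pi**3 + 62/pi) = -64/pi.
Hence Im(c_{-2}) = (-1/8)·(-64/pi) = 8/pi.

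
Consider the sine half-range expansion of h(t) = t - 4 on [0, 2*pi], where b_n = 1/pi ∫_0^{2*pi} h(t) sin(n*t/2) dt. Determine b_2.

b_2 = 1/pi ∫_0^{2*pi} (t - 4) sin(t) dt.
Integrating by parts (boundary term plus one more integral), an antiderivative of (t - 4) sin(t) is -t*cos(t) + sin(t) + 4*cos(t); evaluating from 0 to 2*pi: ∫_{0}^{2*pi} (t - 4) sin(t) dt = (4 - 2*pi) - (4) = -2*pi.
Hence b_2 = (1/pi)·(-2*pi) = -2.

-2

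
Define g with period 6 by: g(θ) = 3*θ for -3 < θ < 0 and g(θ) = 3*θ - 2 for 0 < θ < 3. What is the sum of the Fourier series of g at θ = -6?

θ = -6 differs from θ = 0 by -1 full period(s), and the series is 6-periodic.
At θ = 0 the one-sided limits are g(0^-) = 0 and g(0^+) = -2.
By Dirichlet's theorem the series converges to their average, [(0) + (-2)]/2 = -1.

-1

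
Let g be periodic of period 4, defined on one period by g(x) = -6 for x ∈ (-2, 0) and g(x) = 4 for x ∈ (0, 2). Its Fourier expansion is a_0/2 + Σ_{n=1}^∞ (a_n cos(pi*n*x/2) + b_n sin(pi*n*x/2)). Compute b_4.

b_4 = 1/2 ∫_{-2}^{2} g(x) sin(2*pi*x) dx.
Split the integral at the breakpoints.
Directly, an antiderivative of (-6) sin(2*pi*x) is 3*cos(2*pi*x)/pi; evaluating from -2 to 0: ∫_{-2}^{0} (-6) sin(2*pi*x) dx = (3/pi) - (3/pi) = 0.
Directly, an antiderivative of (4) sin(2*pi*x) is -2*cos(2*pi*x)/pi; evaluating from 0 to 2: ∫_{0}^{2} (4) sin(2*pi*x) dx = (-2/pi) - (-2/pi) = 0.
Summing the pieces and multiplying by (1/2) gives b_4 = 0.

0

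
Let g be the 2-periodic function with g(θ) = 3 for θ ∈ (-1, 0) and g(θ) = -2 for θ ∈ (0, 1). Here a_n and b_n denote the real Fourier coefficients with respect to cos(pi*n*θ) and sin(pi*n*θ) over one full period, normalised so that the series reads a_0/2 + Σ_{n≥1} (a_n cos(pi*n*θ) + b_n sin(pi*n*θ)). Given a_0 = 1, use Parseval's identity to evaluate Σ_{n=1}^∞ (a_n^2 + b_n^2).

Parseval: a_0^2/2 + Σ_{n≥1} (a_n^2+b_n^2) = ∫_{-1}^{1} g(θ)^2 dθ = 13.
Subtract a_0^2/2 = 1/2: Σ (a_n^2+b_n^2) = 25/2.

25/2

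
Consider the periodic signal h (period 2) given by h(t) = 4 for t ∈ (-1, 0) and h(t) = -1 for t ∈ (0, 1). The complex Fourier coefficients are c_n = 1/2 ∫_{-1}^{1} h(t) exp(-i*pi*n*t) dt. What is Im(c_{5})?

Since h is real-valued, Im(c_{5}) = -1/2 ∫_{-1}^{1} h(t) sin(5*pi*t) dt = -b_{5}/2.
Split the integral at the breakpoints.
Directly, an antiderivative of (4) sin(5*pi*t) is -4*cos(5*pi*t)/(5*pi); evaluating from -1 to 0: ∫_{-1}^{0} (4) sin(5*pi*t) dt = (-4/(5*pi)) - (4/(5*pi)) = -8/(5*pi).
Directly, an antiderivative of (-1) sin(5*pi*t) is cos(5*pi*t)/(5*pi); evaluating from 0 to 1: ∫_{0}^{1} (-1) sin(5*pi*t) dt = (-1/(5*pi)) - (1/(5*pi)) = -2/(5*pi).
So ∫_{-1}^{1} h(t) sin(5*pi*t) dt = -2/pi.
Hence Im(c_{5}) = (-1/2)·(-2/pi) = 1/pi.

1/pi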